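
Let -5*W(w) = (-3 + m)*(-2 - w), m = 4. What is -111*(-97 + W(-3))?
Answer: 53946/5 ≈ 10789.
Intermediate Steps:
W(w) = ⅖ + w/5 (W(w) = -(-3 + 4)*(-2 - w)/5 = -(-2 - w)/5 = ⅖ + w/5)
-111*(-97 + W(-3)) = -111*(-97 + (⅖ + (⅕)*(-3))) = -111*(-97 + (⅖ - ⅗)) = -111*(-97 - ⅕) = -111*(-486/5) = 53946/5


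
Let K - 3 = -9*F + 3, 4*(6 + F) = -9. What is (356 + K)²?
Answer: 3045025/16 ≈ 1.9031e+5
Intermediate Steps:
F = -33/4 (F = -6 + (¼)*(-9) = -6 - 9/4 = -33/4 ≈ -8.2500)
K = 321/4 (K = 3 + (-9*(-33/4) + 3) = 3 + (297/4 + 3) = 3 + 309/4 = 321/4 ≈ 80.250)
(356 + K)² = (356 + 321/4)² = (1745/4)² = 3045025/16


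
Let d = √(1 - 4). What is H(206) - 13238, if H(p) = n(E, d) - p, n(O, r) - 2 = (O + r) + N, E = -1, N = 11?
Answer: -13432 + I*√3 ≈ -13432.0 + 1.732*I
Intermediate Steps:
d = I*√3 (d = √(-3) = I*√3 ≈ 1.732*I)
n(O, r) = 13 + O + r (n(O, r) = 2 + ((O + r) + 11) = 2 + (11 + O + r) = 13 + O + r)
H(p) = 12 - p + I*√3 (H(p) = (13 - 1 + I*√3) - p = (12 + I*√3) - p = 12 - p + I*√3)
H(206) - 13238 = (12 - 1*206 + I*√3) - 13238 = (12 - 206 + I*√3) - 13238 = (-194 + I*√3) - 13238 = -13432 + I*√3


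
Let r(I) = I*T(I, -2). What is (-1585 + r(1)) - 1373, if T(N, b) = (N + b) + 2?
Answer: -2957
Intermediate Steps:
T(N, b) = 2 + N + b
r(I) = I² (r(I) = I*(2 + I - 2) = I*I = I²)
(-1585 + r(1)) - 1373 = (-1585 + 1²) - 1373 = (-1585 + 1) - 1373 = -1584 - 1373 = -2957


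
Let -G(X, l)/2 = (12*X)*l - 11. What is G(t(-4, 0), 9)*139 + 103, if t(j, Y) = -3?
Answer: 93233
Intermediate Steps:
G(X, l) = 22 - 24*X*l (G(X, l) = -2*((12*X)*l - 11) = -2*(12*X*l - 11) = -2*(-11 + 12*X*l) = 22 - 24*X*l)
G(t(-4, 0), 9)*139 + 103 = (22 - 24*(-3)*9)*139 + 103 = (22 + 648)*139 + 103 = 670*139 + 103 = 93130 + 103 = 93233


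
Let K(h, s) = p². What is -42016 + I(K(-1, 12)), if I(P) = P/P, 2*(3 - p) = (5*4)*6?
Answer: -42015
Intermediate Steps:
p = -57 (p = 3 - 5*4*6/2 = 3 - 10*6 = 3 - ½*120 = 3 - 60 = -57)
K(h, s) = 3249 (K(h, s) = (-57)² = 3249)
I(P) = 1
-42016 + I(K(-1, 12)) = -42016 + 1 = -42015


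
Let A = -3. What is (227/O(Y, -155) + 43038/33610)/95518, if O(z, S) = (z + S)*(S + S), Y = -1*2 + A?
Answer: 214231427/15923385500800 ≈ 1.3454e-5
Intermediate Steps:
Y = -5 (Y = -1*2 - 3 = -2 - 3 = -5)
O(z, S) = 2*S*(S + z) (O(z, S) = (S + z)*(2*S) = 2*S*(S + z))
(227/O(Y, -155) + 43038/33610)/95518 = (227/((2*(-155)*(-155 - 5))) + 43038/33610)/95518 = (227/((2*(-155)*(-160))) + 43038*(1/33610))*(1/95518) = (227/49600 + 21519/16805)*(1/95518) = (214231427/166705600)*(1/95518) = 214231427/15923385500800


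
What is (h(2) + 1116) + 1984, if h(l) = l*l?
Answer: 3104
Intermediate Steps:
h(l) = l²
(h(2) + 1116) + 1984 = (2² + 1116) + 1984 = (4 + 1116) + 1984 = 1120 + 1984 = 3104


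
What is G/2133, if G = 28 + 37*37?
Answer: 1397/2133 ≈ 0.65495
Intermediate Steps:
G = 1397 (G = 28 + 1369 = 1397)
G/2133 = 1397/2133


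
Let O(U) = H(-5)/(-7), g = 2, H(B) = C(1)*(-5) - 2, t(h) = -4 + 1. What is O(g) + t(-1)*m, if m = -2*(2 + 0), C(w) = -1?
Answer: 81/7 ≈ 11.571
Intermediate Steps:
t(h) = -3
H(B) = 3 (H(B) = -1*(-5) - 2 = 5 - 2 = 3)
m = -4 (m = -2*2 = -4)
O(U) = -3/7 (O(U) = 3/(-7) = 3*(-1/7) = -3/7)
O(g) + t(-1)*m = -3/7 - 3*(-4) = -3/7 + 12 = 81/7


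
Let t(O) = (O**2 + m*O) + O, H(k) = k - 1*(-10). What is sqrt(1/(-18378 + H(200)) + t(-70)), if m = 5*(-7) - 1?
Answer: sqrt(606515057058)/9084 ≈ 85.732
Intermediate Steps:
H(k) = 10 + k (H(k) = k + 10 = 10 + k)
m = -36 (m = -35 - 1 = -36)
t(O) = O**2 - 35*O (t(O) = (O**2 - 36*O) + O = O**2 - 35*O)
sqrt(1/(-18378 + H(200)) + t(-70)) = sqrt(1/(-18378 + (10 + 200)) - 70*(-35 - 70)) = sqrt(1/(-18378 + 210) - 70*(-105)) = sqrt(1/(-18168) + 7350) = sqrt(-1/18168 + 7350) = sqrt(133534799/18168) = sqrt(606515057058)/9084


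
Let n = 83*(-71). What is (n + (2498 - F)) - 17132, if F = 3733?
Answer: -24260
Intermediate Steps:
n = -5893
(n + (2498 - F)) - 17132 = (-5893 + (2498 - 1*3733)) - 17132 = (-5893 + (2498 - 3733)) - 17132 = (-5893 - 1235) - 17132 = -7128 - 17132 = -24260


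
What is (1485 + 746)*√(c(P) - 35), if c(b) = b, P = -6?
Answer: 2231*I*√41 ≈ 14285.0*I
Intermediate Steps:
(1485 + 746)*√(c(P) - 35) = (1485 + 746)*√(-6 - 35) = 2231*√(-41) = 2231*(I*√41) = 2231*I*√41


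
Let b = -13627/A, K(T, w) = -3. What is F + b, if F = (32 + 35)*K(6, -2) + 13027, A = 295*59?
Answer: 223222903/17405 ≈ 12825.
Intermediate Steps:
A = 17405
b = -13627/17405 ≈ -0.78294
F = 12826 (F = (32 + 35)*(-3) + 13027 = 67*(-3) + 13027 = -201 + 13027 = 12826)
F + b = 12826 - 13627/17405 = 223222903/17405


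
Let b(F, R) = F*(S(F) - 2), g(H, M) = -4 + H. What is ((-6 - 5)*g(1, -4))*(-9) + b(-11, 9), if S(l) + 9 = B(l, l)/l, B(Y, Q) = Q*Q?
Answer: -55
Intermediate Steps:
B(Y, Q) = Q²
S(l) = -9 + l (S(l) = -9 + l²/l = -9 + l)
b(F, R) = F*(-11 + F) (b(F, R) = F*((-9 + F) - 2) = F*(-11 + F))
((-6 - 5)*g(1, -4))*(-9) + b(-11, 9) = ((-6 - 5)*(-4 + 1))*(-9) - 11*(-11 - 11) = -11*(-3)*(-9) - 11*(-22) = 33*(-9) + 242 = -297 + 242 = -55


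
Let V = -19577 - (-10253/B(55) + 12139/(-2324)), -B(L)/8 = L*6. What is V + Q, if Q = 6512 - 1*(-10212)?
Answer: -4373990773/1533840 ≈ -2851.7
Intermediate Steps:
B(L) = -48*L (B(L) = -8*L*6 = -48*L)
Q = 16724 (Q = 6512 + 10212 = 16724)
V = -30025930933/1533840 (V = -19577 - (-10253/((-48*55)) + 12139/(-2324)) = -19577 - (-10253/(-2640) + 12139*(-1/2324)) = -19577 - (-10253*(-1/2640) - 12139/2324) = -19577 - (10253/2640 - 12139/2324) = -19577 - 1*(-2054747/1533840) = -19577 + 2054747/1533840 = -30025930933/1533840 ≈ -19576.)
V + Q = -30025930933/1533840 + 16724 = -4373990773/1533840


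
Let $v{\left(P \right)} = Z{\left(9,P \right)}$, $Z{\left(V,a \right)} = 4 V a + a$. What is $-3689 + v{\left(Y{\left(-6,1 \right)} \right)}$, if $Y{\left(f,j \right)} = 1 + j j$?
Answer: $-3615$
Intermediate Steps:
$Z{\left(V,a \right)} = a + 4 V a$ ($Z{\left(V,a \right)} = 4 V a + a = a + 4 V a$)
$Y{\left(f,j \right)} = 1 + j^{2}$
$v{\left(P \right)} = 37 P$ ($v{\left(P \right)} = P \left(1 + 4 \cdot 9\right) = P \left(1 + 36\right) = P 37 = 37 P$)
$-3689 + v{\left(Y{\left(-6,1 \right)} \right)} = -3689 + 37 \left(1 + 1^{2}\right) = -3689 + 37 \left(1 + 1\right) = -3689 + 37 \cdot 2 = -3689 + 74 = -3615$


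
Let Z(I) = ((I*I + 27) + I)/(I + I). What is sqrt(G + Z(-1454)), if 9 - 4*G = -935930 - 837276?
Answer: 3*sqrt(25990545162)/727 ≈ 665.26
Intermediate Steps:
G = 1773215/4 (G = 9/4 - (-935930 - 837276)/4 = 9/4 - 1/4*(-1773206) = 9/4 + 886603/2 = 1773215/4 ≈ 4.4330e+5)
Z(I) = (27 + I + I**2)/(2*I) (Z(I) = ((I**2 + 27) + I)/((2*I)) = ((27 + I**2) + I)*(1/(2*I)) = (27 + I + I**2)*(1/(2*I)) = (27 + I + I**2)/(2*I))
sqrt(G + Z(-1454)) = sqrt(1773215/4 + (1/2)*(27 - 1454*(1 - 1454))/(-1454)) = sqrt(1773215/4 + (1/2)*(-1/1454)*(27 - 1454*(-1453))) = sqrt(1773215/4 + (1/2)*(-1/1454)*(27 + 2112662)) = sqrt(1773215/4 + (1/2)*(-1/1454)*2112689) = sqrt(1773215/4 - 2112689/2908) = sqrt(321753654/727) = 3*sqrt(25990545162)/727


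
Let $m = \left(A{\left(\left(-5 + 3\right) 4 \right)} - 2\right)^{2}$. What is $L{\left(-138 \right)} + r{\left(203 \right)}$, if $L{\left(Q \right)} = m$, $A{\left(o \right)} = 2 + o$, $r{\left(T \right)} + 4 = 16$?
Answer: $76$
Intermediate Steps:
$r{\left(T \right)} = 12$ ($r{\left(T \right)} = -4 + 16 = 12$)
$m = 64$ ($m = \left(\left(2 + \left(-5 + 3\right) 4\right) - 2\right)^{2} = \left(\left(2 - 8\right) - 2\right)^{2} = \left(-6 - 2\right)^{2} = \left(-8\right)^{2} = 64$)
$L{\left(Q \right)} = 64$
$L{\left(-138 \right)} + r{\left(203 \right)} = 64 + 12 = 76$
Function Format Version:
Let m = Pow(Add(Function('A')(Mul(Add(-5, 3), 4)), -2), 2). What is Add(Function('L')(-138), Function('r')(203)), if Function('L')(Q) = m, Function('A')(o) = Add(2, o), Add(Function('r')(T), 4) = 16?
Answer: 76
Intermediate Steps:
Function('r')(T) = 12 (Function('r')(T) = Add(-4, 16) = 12)
m = 64 (m = Pow(Add(Add(2, Mul(Add(-5, 3), 4)), -2), 2) = Pow(Add(Add(2, Mul(-2, 4)), -2), 2) = Pow(Add(Add(2, -8), -2), 2) = Pow(Add(-6, -2), 2) = Pow(-8, 2) = 64)
Function('L')(Q) = 64
Add(Function('L')(-138), Function('r')(203)) = Add(64, 12) = 76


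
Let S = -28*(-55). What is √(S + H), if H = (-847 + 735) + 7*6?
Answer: 7*√30 ≈ 38.341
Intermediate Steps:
S = 1540
H = -70 (H = -112 + 42 = -70)
√(S + H) = √(1540 - 70) = √1470 = 7*√30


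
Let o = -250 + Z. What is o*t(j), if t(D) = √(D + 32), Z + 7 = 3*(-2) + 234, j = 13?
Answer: -87*√5 ≈ -194.54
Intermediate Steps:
Z = 221 (Z = -7 + (3*(-2) + 234) = -7 + (-6 + 234) = -7 + 228 = 221)
t(D) = √(32 + D)
o = -29 (o = -250 + 221 = -29)
o*t(j) = -29*√(32 + 13) = -87*√5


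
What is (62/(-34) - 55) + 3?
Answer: -915/17 ≈ -53.824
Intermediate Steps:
(62/(-34) - 55) + 3 = (62*(-1/34) - 55) + 3 = (-31/17 - 55) + 3 = -966/17 + 3 = -915/17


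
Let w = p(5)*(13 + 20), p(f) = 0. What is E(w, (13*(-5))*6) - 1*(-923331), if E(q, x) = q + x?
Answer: 922941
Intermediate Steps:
w = 0 (w = 0*(13 + 20) = 0*33 = 0)
E(w, (13*(-5))*6) - 1*(-923331) = (0 + (13*(-5))*6) - 1*(-923331) = (0 - 65*6) + 923331 = (0 - 390) + 923331 = -390 + 923331 = 922941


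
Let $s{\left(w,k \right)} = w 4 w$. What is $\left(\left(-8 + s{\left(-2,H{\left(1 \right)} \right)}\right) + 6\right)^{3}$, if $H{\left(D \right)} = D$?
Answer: $2744$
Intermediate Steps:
$s{\left(w,k \right)} = 4 w^{2}$
$\left(\left(-8 + s{\left(-2,H{\left(1 \right)} \right)}\right) + 6\right)^{3} = \left(\left(-8 + 4 \left(-2\right)^{2}\right) + 6\right)^{3} = \left(\left(-8 + 4 \cdot 4\right) + 6\right)^{3} = \left(\left(-8 + 16\right) + 6\right)^{3} = \left(8 + 6\right)^{3} = 14^{3} = 2744$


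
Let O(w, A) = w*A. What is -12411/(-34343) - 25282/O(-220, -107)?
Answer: -288052393/404217110 ≈ -0.71262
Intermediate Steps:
O(w, A) = A*w
-12411/(-34343) - 25282/O(-220, -107) = -12411/(-34343) - 25282/((-107*(-220))) = -12411*(-1/34343) - 25282/23540 = 12411/34343 - 25282*1/23540 = 12411/34343 - 12641/11770 = -288052393/404217110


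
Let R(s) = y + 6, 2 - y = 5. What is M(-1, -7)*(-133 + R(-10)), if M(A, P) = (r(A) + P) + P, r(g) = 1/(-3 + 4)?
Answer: 1690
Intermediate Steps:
y = -3 (y = 2 - 1*5 = 2 - 5 = -3)
r(g) = 1 (r(g) = 1/1 = 1)
R(s) = 3 (R(s) = -3 + 6 = 3)
M(A, P) = 1 + 2*P (M(A, P) = (1 + P) + P = 1 + 2*P)
M(-1, -7)*(-133 + R(-10)) = (1 + 2*(-7))*(-133 + 3) = (1 - 14)*(-130) = -13*(-130) = 1690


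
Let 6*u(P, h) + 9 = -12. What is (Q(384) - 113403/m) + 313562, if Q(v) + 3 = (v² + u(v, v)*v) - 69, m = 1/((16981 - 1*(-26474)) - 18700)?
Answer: -2806831663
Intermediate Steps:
u(P, h) = -7/2 (u(P, h) = -3/2 + (⅙)*(-12) = -3/2 - 2 = -7/2)
m = 1/24755 (m = 1/((16981 + 26474) - 18700) = 1/(43455 - 18700) = 1/24755 ≈ 4.0396e-5)
Q(v) = -72 + v² - 7*v/2 (Q(v) = -3 + ((v² - 7*v/2) - 69) = -3 + (-69 + v² - 7*v/2) = -72 + v² - 7*v/2)
(Q(384) - 113403/m) + 313562 = ((-72 + 384² - 7/2*384) - 113403/1/24755) + 313562 = ((-72 + 147456 - 1344) - 113403*24755) + 313562 = (146040 - 2807291265) + 313562 = -2807145225 + 313562 = -2806831663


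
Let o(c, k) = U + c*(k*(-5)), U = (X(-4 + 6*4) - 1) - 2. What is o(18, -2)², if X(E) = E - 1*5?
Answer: 36864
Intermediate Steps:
X(E) = -5 + E (X(E) = E - 5 = -5 + E)
U = 12 (U = ((-5 + (-4 + 6*4)) - 1) - 2 = ((-5 + (-4 + 24)) - 1) - 2 = ((-5 + 20) - 1) - 2 = (15 - 1) - 2 = 14 - 2 = 12)
o(c, k) = 12 - 5*c*k (o(c, k) = 12 + c*(k*(-5)) = 12 + c*(-5*k) = 12 - 5*c*k)
o(18, -2)² = (12 - 5*18*(-2))² = (12 + 180)² = 192² = 36864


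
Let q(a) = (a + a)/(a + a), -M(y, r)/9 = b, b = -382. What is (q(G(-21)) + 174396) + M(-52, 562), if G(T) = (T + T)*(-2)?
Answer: 177835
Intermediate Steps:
M(y, r) = 3438 (M(y, r) = -9*(-382) = 3438)
G(T) = -4*T (G(T) = (2*T)*(-2) = -4*T)
q(a) = 1 (q(a) = (2*a)/((2*a)) = (2*a)*(1/(2*a)) = 1)
(q(G(-21)) + 174396) + M(-52, 562) = (1 + 174396) + 3438 = 174397 + 3438 = 177835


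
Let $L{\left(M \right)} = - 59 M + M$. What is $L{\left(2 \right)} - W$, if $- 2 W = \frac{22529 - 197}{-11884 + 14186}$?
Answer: $- \frac{127933}{1151} \approx -111.15$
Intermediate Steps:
$W = - \frac{5583}{1151}$ ($W = - \frac{\left(22529 - 197\right) \frac{1}{-11884 + 14186}}{2} = - \frac{22332 \cdot \frac{1}{2302}}{2} = \left(- \frac{1}{2}\right) \frac{11166}{1151} = - \frac{5583}{1151} \approx -4.8506$)
$L{\left(M \right)} = - 58 M$
$L{\left(2 \right)} - W = \left(-58\right) 2 - - \frac{5583}{1151} = -116 + \frac{5583}{1151} = - \frac{127933}{1151}$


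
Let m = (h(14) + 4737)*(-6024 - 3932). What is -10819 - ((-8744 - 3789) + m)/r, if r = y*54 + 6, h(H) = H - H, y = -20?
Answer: -58793711/1074 ≈ -54743.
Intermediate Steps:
h(H) = 0
r = -1074 (r = -20*54 + 6 = -1080 + 6 = -1074)
m = -47161572 (m = (0 + 4737)*(-6024 - 3932) = 4737*(-9956) = -47161572)
-10819 - ((-8744 - 3789) + m)/r = -10819 - ((-8744 - 3789) - 47161572)/(-1074) = -10819 - (-12533 - 47161572)*(-1)/1074 = -10819 - (-47174105)*(-1)/1074 = -10819 - 1*47174105/1074 = -10819 - 47174105/1074 = -58793711/1074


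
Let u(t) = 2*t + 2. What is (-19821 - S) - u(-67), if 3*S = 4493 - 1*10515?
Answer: -53045/3 ≈ -17682.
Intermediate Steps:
u(t) = 2 + 2*t
S = -6022/3 (S = (4493 - 1*10515)/3 = (4493 - 10515)/3 = (1/3)*(-6022) = -6022/3 ≈ -2007.3)
(-19821 - S) - u(-67) = (-19821 - 1*(-6022/3)) - (2 + 2*(-67)) = (-19821 + 6022/3) - (2 - 134) = -53441/3 - 1*(-132) = -53441/3 + 132 = -53045/3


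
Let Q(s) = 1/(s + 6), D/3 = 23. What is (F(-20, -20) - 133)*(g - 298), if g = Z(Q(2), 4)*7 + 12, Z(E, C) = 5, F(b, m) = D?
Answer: 16064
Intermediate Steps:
D = 69 (D = 3*23 = 69)
F(b, m) = 69
Q(s) = 1/(6 + s)
g = 47 (g = 5*7 + 12 = 35 + 12 = 47)
(F(-20, -20) - 133)*(g - 298) = (69 - 133)*(47 - 298) = -64*(-251) = 16064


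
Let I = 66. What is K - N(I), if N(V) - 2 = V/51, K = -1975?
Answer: -33631/17 ≈ -1978.3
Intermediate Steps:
N(V) = 2 + V/51
K - N(I) = -1975 - (2 + (1/51)*66) = -1975 - (2 + 22/17) = -1975 - 1*56/17 = -1975 - 56/17 = -33631/17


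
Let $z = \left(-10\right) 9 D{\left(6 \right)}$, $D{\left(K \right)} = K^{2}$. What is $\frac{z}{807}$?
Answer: $- \frac{1080}{269} \approx -4.0149$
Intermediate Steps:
$z = -3240$ ($z = \left(-10\right) 9 \cdot 6^{2} = \left(-90\right) 36 = -3240$)
$\frac{z}{807} = - \frac{3240}{807} = \left(-3240\right) \frac{1}{807} = - \frac{1080}{269}$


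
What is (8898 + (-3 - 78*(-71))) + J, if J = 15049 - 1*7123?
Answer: 22359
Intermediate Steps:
J = 7926 (J = 15049 - 7123 = 7926)
(8898 + (-3 - 78*(-71))) + J = (8898 + (-3 - 78*(-71))) + 7926 = (8898 + (-3 + 5538)) + 7926 = (8898 + 5535) + 7926 = 14433 + 7926 = 22359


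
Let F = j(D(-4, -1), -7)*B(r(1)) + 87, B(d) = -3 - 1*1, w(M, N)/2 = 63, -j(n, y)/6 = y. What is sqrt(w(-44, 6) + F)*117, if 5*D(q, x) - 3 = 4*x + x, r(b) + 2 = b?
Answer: 351*sqrt(5) ≈ 784.86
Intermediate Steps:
r(b) = -2 + b
D(q, x) = 3/5 + x (D(q, x) = 3/5 + (4*x + x)/5 = 3/5 + (5*x)/5 = 3/5 + x)
j(n, y) = -6*y
w(M, N) = 126 (w(M, N) = 2*63 = 126)
B(d) = -4 (B(d) = -3 - 1 = -4)
F = -81 (F = -6*(-7)*(-4) + 87 = 42*(-4) + 87 = -168 + 87 = -81)
sqrt(w(-44, 6) + F)*117 = sqrt(126 - 81)*117 = sqrt(45)*117 = (3*sqrt(5))*117 = 351*sqrt(5)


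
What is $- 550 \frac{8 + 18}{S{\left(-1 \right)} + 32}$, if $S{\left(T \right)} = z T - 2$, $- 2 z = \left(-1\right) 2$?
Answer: $- \frac{14300}{29} \approx -493.1$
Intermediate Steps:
$z = 1$ ($z = - \frac{\left(-1\right) 2}{2} = \left(- \frac{1}{2}\right) \left(-2\right) = 1$)
$S{\left(T \right)} = -2 + T$ ($S{\left(T \right)} = 1 T - 2 = T - 2 = -2 + T$)
$- 550 \frac{8 + 18}{S{\left(-1 \right)} + 32} = - 550 \frac{8 + 18}{\left(-2 - 1\right) + 32} = - 550 \frac{26}{-3 + 32} = - 550 \cdot \frac{26}{29} = - 550 \cdot 26 \cdot \frac{1}{29} = \left(-550\right) \frac{26}{29} = - \frac{14300}{29}$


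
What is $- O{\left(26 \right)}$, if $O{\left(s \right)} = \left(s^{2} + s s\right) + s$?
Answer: $-1378$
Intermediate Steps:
$O{\left(s \right)} = s + 2 s^{2}$ ($O{\left(s \right)} = \left(s^{2} + s^{2}\right) + s = 2 s^{2} + s = s + 2 s^{2}$)
$- O{\left(26 \right)} = - 26 \left(1 + 2 \cdot 26\right) = - 26 \left(1 + 52\right) = - 26 \cdot 53 = \left(-1\right) 1378 = -1378$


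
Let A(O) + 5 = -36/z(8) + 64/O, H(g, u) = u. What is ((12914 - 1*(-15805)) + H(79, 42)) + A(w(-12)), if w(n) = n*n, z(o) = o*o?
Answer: 4140847/144 ≈ 28756.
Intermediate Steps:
z(o) = o²
w(n) = n²
A(O) = -89/16 + 64/O (A(O) = -5 + (-36/(8²) + 64/O) = -5 + (-36/64 + 64/O) = -5 + (-36*1/64 + 64/O) = -5 + (-9/16 + 64/O) = -89/16 + 64/O)
((12914 - 1*(-15805)) + H(79, 42)) + A(w(-12)) = ((12914 - 1*(-15805)) + 42) + (-89/16 + 64/((-12)²)) = ((12914 + 15805) + 42) + (-89/16 + 64/144) = (28719 + 42) + (-89/16 + 64*(1/144)) = 28761 + (-89/16 + 4/9) = 28761 - 737/144 = 4140847/144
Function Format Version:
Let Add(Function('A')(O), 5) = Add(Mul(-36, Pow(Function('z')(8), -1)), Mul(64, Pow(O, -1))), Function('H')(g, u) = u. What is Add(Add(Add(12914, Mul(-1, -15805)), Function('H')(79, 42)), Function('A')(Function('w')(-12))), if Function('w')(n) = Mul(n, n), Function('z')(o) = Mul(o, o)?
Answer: Rational(4140847, 144) ≈ 28756.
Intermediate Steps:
Function('z')(o) = Pow(o, 2)
Function('w')(n) = Pow(n, 2)
Function('A')(O) = Add(Rational(-89, 16), Mul(64, Pow(O, -1))) (Function('A')(O) = Add(-5, Add(Mul(-36, Pow(Pow(8, 2), -1)), Mul(64, Pow(O, -1)))) = Add(-5, Add(Mul(-36, Pow(64, -1)), Mul(64, Pow(O, -1)))) = Add(-5, Add(Mul(-36, Rational(1, 64)), Mul(64, Pow(O, -1)))) = Add(-5, Add(Rational(-9, 16), Mul(64, Pow(O, -1)))) = Add(Rational(-89, 16), Mul(64, Pow(O, -1))))
Add(Add(Add(12914, Mul(-1, -15805)), Function('H')(79, 42)), Function('A')(Function('w')(-12))) = Add(Add(Add(12914, Mul(-1, -15805)), 42), Add(Rational(-89, 16), Mul(64, Pow(Pow(-12, 2), -1)))) = Add(Add(Add(12914, 15805), 42), Add(Rational(-89, 16), Mul(64, Pow(144, -1)))) = Add(Add(28719, 42), Add(Rational(-89, 16), Mul(64, Rational(1, 144)))) = Add(28761, Add(Rational(-89, 16), Rational(4, 9))) = Add(28761, Rational(-737, 144)) = Rational(4140847, 144)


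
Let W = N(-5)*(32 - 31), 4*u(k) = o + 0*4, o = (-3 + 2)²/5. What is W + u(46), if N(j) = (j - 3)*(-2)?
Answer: 321/20 ≈ 16.050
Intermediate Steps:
o = ⅕ (o = (-1)²*(⅕) = 1*(⅕) = ⅕ ≈ 0.20000)
u(k) = 1/20 (u(k) = (⅕ + 0*4)/4 = (⅕ + 0)/4 = (¼)*(⅕) = 1/20)
N(j) = 6 - 2*j (N(j) = (-3 + j)*(-2) = 6 - 2*j)
W = 16 (W = (6 - 2*(-5))*(32 - 31) = (6 + 10)*1 = 16*1 = 16)
W + u(46) = 16 + 1/20 = 321/20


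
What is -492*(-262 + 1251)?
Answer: -486588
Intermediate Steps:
-492*(-262 + 1251) = -492*989 = -486588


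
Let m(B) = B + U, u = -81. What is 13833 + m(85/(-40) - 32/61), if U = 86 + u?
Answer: 6751651/488 ≈ 13835.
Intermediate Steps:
U = 5 (U = 86 - 81 = 5)
m(B) = 5 + B (m(B) = B + 5 = 5 + B)
13833 + m(85/(-40) - 32/61) = 13833 + (5 + (85/(-40) - 32/61)) = 13833 + (5 + (85*(-1/40) - 32*1/61)) = 13833 + (5 + (-17/8 - 32/61)) = 13833 + (5 - 1293/488) = 13833 + 1147/488 = 6751651/488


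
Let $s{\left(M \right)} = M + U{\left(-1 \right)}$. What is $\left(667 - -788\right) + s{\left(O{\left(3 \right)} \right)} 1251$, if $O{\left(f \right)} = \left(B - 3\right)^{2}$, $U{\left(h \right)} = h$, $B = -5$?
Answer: $80268$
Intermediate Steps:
$O{\left(f \right)} = 64$ ($O{\left(f \right)} = \left(-5 - 3\right)^{2} = \left(-8\right)^{2} = 64$)
$s{\left(M \right)} = -1 + M$ ($s{\left(M \right)} = M - 1 = -1 + M$)
$\left(667 - -788\right) + s{\left(O{\left(3 \right)} \right)} 1251 = \left(667 - -788\right) + \left(-1 + 64\right) 1251 = \left(667 + 788\right) + 63 \cdot 1251 = 1455 + 78813 = 80268$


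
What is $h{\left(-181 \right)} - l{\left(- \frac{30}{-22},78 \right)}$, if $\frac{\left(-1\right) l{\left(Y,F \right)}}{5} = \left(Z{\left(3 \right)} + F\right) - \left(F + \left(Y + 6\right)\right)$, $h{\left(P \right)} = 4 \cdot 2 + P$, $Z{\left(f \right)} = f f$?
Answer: $- \frac{1813}{11} \approx -164.82$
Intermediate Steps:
$Z{\left(f \right)} = f^{2}$
$h{\left(P \right)} = 8 + P$
$l{\left(Y,F \right)} = -15 + 5 Y$ ($l{\left(Y,F \right)} = - 5 \left(\left(3^{2} + F\right) - \left(F + \left(Y + 6\right)\right)\right) = - 5 \left(\left(9 + F\right) - \left(F + \left(6 + Y\right)\right)\right) = - 5 \left(\left(9 + F\right) - \left(6 + F + Y\right)\right) = - 5 \left(3 - Y\right) = -15 + 5 Y$)
$h{\left(-181 \right)} - l{\left(- \frac{30}{-22},78 \right)} = \left(8 - 181\right) - \left(-15 + 5 \left(- \frac{30}{-22}\right)\right) = -173 - \left(-15 + 5 \left(\left(-30\right) \left(- \frac{1}{22}\right)\right)\right) = -173 - \left(-15 + 5 \cdot \frac{15}{11}\right) = -173 - \left(-15 + \frac{75}{11}\right) = -173 - - \frac{90}{11} = -173 + \frac{90}{11} = - \frac{1813}{11}$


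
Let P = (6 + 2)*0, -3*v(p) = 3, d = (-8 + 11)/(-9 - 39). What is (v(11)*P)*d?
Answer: 0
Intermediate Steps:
d = -1/16 (d = 3/(-48) = 3*(-1/48) = -1/16 ≈ -0.062500)
v(p) = -1 (v(p) = -⅓*3 = -1)
P = 0 (P = 8*0 = 0)
(v(11)*P)*d = -1*0*(-1/16) = 0*(-1/16) = 0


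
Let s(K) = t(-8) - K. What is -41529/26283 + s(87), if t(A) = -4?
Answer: -811094/8761 ≈ -92.580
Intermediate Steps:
s(K) = -4 - K
-41529/26283 + s(87) = -41529/26283 + (-4 - 1*87) = -41529*1/26283 + (-4 - 87) = -13843/8761 - 91 = -811094/8761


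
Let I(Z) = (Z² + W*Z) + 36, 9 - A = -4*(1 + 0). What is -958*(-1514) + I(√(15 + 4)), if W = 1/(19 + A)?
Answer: 1450467 + √19/32 ≈ 1.4505e+6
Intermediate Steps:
A = 13 (A = 9 - (-4)*(1 + 0) = 9 - (-4) = 9 - 1*(-4) = 9 + 4 = 13)
W = 1/32 (W = 1/(19 + 13) = 1/32 ≈ 0.031250)
I(Z) = 36 + Z² + Z/32 (I(Z) = (Z² + Z/32) + 36 = 36 + Z² + Z/32)
-958*(-1514) + I(√(15 + 4)) = -958*(-1514) + (36 + (√(15 + 4))² + √(15 + 4)/32) = 1450412 + (36 + (√19)² + √19/32) = 1450412 + (36 + 19 + √19/32) = 1450412 + (55 + √19/32) = 1450467 + √19/32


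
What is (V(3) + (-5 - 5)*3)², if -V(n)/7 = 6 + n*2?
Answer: 12996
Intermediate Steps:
V(n) = -42 - 14*n (V(n) = -7*(6 + n*2) = -7*(6 + 2*n) = -42 - 14*n)
(V(3) + (-5 - 5)*3)² = ((-42 - 14*3) + (-5 - 5)*3)² = ((-42 - 42) - 10*3)² = (-84 - 30)² = (-114)² = 12996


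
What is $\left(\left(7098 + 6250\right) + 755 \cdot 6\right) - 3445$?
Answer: $14433$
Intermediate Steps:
$\left(\left(7098 + 6250\right) + 755 \cdot 6\right) - 3445 = \left(13348 + 4530\right) - 3445 = 17878 - 3445 = 14433$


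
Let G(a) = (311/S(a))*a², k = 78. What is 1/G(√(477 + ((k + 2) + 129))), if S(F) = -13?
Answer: -13/213346 ≈ -6.0934e-5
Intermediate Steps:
G(a) = -311*a²/13 (G(a) = (311/(-13))*a² = (311*(-1/13))*a² = -311*a²/13)
1/G(√(477 + ((k + 2) + 129))) = 1/(-(188466/13 + 311*(78 + 2)/13)) = 1/(-311*(√(477 + (80 + 129)))²/13) = 1/(-311*(√(477 + 209))²/13) = 1/(-311*(√686)²/13) = 1/(-311*(7*√14)²/13) = 1/(-311/13*686) = 1/(-213346/13) = -13/213346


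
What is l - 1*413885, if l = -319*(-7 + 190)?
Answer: -472262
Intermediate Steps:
l = -58377 (l = -319*183 = -58377)
l - 1*413885 = -58377 - 1*413885 = -58377 - 413885 = -472262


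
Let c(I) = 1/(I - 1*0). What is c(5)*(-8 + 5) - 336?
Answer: -1683/5 ≈ -336.60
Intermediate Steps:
c(I) = 1/I (c(I) = 1/(I + 0) = 1/I)
c(5)*(-8 + 5) - 336 = (-8 + 5)/5 - 336 = (⅕)*(-3) - 336 = -⅗ - 336 = -1683/5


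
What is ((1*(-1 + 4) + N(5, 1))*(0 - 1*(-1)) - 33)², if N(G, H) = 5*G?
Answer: 25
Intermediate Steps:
((1*(-1 + 4) + N(5, 1))*(0 - 1*(-1)) - 33)² = ((1*(-1 + 4) + 5*5)*(0 - 1*(-1)) - 33)² = ((1*3 + 25)*(0 + 1) - 33)² = ((3 + 25)*1 - 33)² = (28*1 - 33)² = (28 - 33)² = (-5)² = 25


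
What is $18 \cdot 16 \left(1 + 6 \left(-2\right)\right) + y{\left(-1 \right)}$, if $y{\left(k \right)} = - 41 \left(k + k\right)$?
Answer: $-3086$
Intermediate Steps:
$y{\left(k \right)} = - 82 k$ ($y{\left(k \right)} = - 41 \cdot 2 k = - 82 k$)
$18 \cdot 16 \left(1 + 6 \left(-2\right)\right) + y{\left(-1 \right)} = 18 \cdot 16 \left(1 + 6 \left(-2\right)\right) - -82 = 288 \left(1 - 12\right) + 82 = 288 \left(-11\right) + 82 = -3168 + 82 = -3086$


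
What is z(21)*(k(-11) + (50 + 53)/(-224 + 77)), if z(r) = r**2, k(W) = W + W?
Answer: -10011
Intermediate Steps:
k(W) = 2*W
z(21)*(k(-11) + (50 + 53)/(-224 + 77)) = 21**2*(2*(-11) + (50 + 53)/(-224 + 77)) = 441*(-22 + 103/(-147)) = 441*(-22 + 103*(-1/147)) = 441*(-22 - 103/147) = 441*(-3337/147) = -10011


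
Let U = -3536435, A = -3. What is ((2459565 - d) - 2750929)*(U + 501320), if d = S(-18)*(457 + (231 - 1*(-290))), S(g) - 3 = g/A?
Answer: 911038329090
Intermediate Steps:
S(g) = 3 - g/3 (S(g) = 3 + g/(-3) = 3 + g*(-1/3) = 3 - g/3)
d = 8802 (d = (3 - 1/3*(-18))*(457 + (231 - 1*(-290))) = (3 + 6)*(457 + (231 + 290)) = 9*(457 + 521) = 9*978 = 8802)
((2459565 - d) - 2750929)*(U + 501320) = ((2459565 - 1*8802) - 2750929)*(-3536435 + 501320) = ((2459565 - 8802) - 2750929)*(-3035115) = (2450763 - 2750929)*(-3035115) = -300166*(-3035115) = 911038329090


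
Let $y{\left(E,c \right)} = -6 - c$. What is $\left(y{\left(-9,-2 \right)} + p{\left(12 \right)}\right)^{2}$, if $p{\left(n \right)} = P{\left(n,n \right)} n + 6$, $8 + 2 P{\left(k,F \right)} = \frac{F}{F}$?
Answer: $1600$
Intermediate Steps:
$P{\left(k,F \right)} = - \frac{7}{2}$ ($P{\left(k,F \right)} = -4 + \frac{F \frac{1}{F}}{2} = -4 + \frac{1}{2} \cdot 1 = -4 + \frac{1}{2} = - \frac{7}{2}$)
$p{\left(n \right)} = 6 - \frac{7 n}{2}$ ($p{\left(n \right)} = - \frac{7 n}{2} + 6 = 6 - \frac{7 n}{2}$)
$\left(y{\left(-9,-2 \right)} + p{\left(12 \right)}\right)^{2} = \left(\left(-6 - -2\right) + \left(6 - 42\right)\right)^{2} = \left(\left(-6 + 2\right) + \left(6 - 42\right)\right)^{2} = \left(-4 - 36\right)^{2} = \left(-40\right)^{2} = 1600$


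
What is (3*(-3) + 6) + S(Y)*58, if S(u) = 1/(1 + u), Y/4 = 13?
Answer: -101/53 ≈ -1.9057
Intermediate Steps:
Y = 52 (Y = 4*13 = 52)
(3*(-3) + 6) + S(Y)*58 = (3*(-3) + 6) + 58/(1 + 52) = (-9 + 6) + 58/53 = -3 + (1/53)*58 = -3 + 58/53 = -101/53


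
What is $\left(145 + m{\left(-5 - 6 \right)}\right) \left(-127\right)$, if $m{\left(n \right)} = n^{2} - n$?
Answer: $-35179$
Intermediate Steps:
$\left(145 + m{\left(-5 - 6 \right)}\right) \left(-127\right) = \left(145 + \left(-5 - 6\right) \left(-1 - 11\right)\right) \left(-127\right) = \left(145 - 11 \left(-1 - 11\right)\right) \left(-127\right) = \left(145 - -132\right) \left(-127\right) = \left(145 + 132\right) \left(-127\right) = 277 \left(-127\right) = -35179$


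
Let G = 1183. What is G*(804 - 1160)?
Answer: -421148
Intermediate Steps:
G*(804 - 1160) = 1183*(804 - 1160) = 1183*(-356) = -421148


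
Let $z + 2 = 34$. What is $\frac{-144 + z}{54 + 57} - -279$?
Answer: $\frac{30857}{111} \approx 277.99$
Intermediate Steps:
$z = 32$ ($z = -2 + 34 = 32$)
$\frac{-144 + z}{54 + 57} - -279 = \frac{-144 + 32}{54 + 57} - -279 = - \frac{112}{111} + 279 = \frac{30857}{111}$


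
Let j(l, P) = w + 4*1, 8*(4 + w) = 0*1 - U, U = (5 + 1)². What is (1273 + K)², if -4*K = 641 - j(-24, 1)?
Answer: 79085449/64 ≈ 1.2357e+6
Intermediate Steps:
U = 36 (U = 6² = 36)
w = -17/2 (w = -4 + (0*1 - 1*36)/8 = -4 + (0 - 36)/8 = -4 + (⅛)*(-36) = -4 - 9/2 = -17/2 ≈ -8.5000)
j(l, P) = -9/2 (j(l, P) = -17/2 + 4*1 = -17/2 + 4 = -9/2)
K = -1291/8 (K = -(641 - 1*(-9/2))/4 = -(641 + 9/2)/4 = -¼*1291/2 = -1291/8 ≈ -161.38)
(1273 + K)² = (1273 - 1291/8)² = (8893/8)² = 79085449/64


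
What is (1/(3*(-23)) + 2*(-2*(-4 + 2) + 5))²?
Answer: 1540081/4761 ≈ 323.48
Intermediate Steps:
(1/(3*(-23)) + 2*(-2*(-4 + 2) + 5))² = (1/(-69) + 2*(-2*(-2) + 5))² = (-1/69 + 2*(4 + 5))² = (-1/69 + 2*9)² = (-1/69 + 18)² = (1241/69)² = 1540081/4761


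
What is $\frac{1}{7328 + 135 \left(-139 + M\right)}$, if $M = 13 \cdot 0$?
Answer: $- \frac{1}{11437} \approx -8.7435 \cdot 10^{-5}$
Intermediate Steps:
$M = 0$
$\frac{1}{7328 + 135 \left(-139 + M\right)} = \frac{1}{7328 + 135 \left(-139 + 0\right)} = \frac{1}{7328 + 135 \left(-139\right)} = \frac{1}{7328 - 18765} = \frac{1}{-11437} = - \frac{1}{11437}$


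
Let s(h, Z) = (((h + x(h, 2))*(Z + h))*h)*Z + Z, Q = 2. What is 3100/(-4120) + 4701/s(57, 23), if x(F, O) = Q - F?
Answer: -31547959/43215298 ≈ -0.73002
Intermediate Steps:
x(F, O) = 2 - F
s(h, Z) = Z + Z*h*(2*Z + 2*h) (s(h, Z) = (((h + (2 - h))*(Z + h))*h)*Z + Z = ((2*(Z + h))*h)*Z + Z = ((2*Z + 2*h)*h)*Z + Z = (h*(2*Z + 2*h))*Z + Z = Z*h*(2*Z + 2*h) + Z = Z + Z*h*(2*Z + 2*h))
3100/(-4120) + 4701/s(57, 23) = 3100/(-4120) + 4701/((23*(1 + 2*57² + 2*23*57))) = 3100*(-1/4120) + 4701/((23*(1 + 2*3249 + 2622))) = -155/206 + 4701/((23*(1 + 6498 + 2622))) = -155/206 + 4701/((23*9121)) = -155/206 + 4701/209783 = -31547959/43215298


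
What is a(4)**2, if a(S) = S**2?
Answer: 256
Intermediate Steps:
a(4)**2 = (4**2)**2 = 16**2 = 256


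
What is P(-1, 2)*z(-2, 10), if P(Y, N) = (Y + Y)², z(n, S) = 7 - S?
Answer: -12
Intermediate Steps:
P(Y, N) = 4*Y² (P(Y, N) = (2*Y)² = 4*Y²)
P(-1, 2)*z(-2, 10) = (4*(-1)²)*(7 - 1*10) = (4*1)*(7 - 10) = 4*(-3) = -12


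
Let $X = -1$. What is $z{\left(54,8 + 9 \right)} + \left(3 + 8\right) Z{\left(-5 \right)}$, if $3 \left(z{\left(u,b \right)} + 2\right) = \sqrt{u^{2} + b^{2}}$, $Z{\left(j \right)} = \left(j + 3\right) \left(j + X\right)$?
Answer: $130 + \frac{\sqrt{3205}}{3} \approx 148.87$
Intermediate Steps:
$Z{\left(j \right)} = \left(-1 + j\right) \left(3 + j\right)$ ($Z{\left(j \right)} = \left(j + 3\right) \left(j - 1\right) = \left(3 + j\right) \left(-1 + j\right) = \left(-1 + j\right) \left(3 + j\right)$)
$z{\left(u,b \right)} = -2 + \frac{\sqrt{b^{2} + u^{2}}}{3}$ ($z{\left(u,b \right)} = -2 + \frac{\sqrt{u^{2} + b^{2}}}{3} = -2 + \frac{\sqrt{b^{2} + u^{2}}}{3}$)
$z{\left(54,8 + 9 \right)} + \left(3 + 8\right) Z{\left(-5 \right)} = \left(-2 + \frac{\sqrt{\left(8 + 9\right)^{2} + 54^{2}}}{3}\right) + \left(3 + 8\right) \left(-3 + \left(-5\right)^{2} + 2 \left(-5\right)\right) = \left(-2 + \frac{\sqrt{17^{2} + 2916}}{3}\right) + 11 \left(-3 + 25 - 10\right) = \left(-2 + \frac{\sqrt{289 + 2916}}{3}\right) + 11 \cdot 12 = \left(-2 + \frac{\sqrt{3205}}{3}\right) + 132 = 130 + \frac{\sqrt{3205}}{3}$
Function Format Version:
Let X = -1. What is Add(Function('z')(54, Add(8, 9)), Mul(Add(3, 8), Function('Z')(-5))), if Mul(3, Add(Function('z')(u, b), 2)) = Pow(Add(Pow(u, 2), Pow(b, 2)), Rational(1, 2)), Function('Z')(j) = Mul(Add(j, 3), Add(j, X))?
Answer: Add(130, Mul(Rational(1, 3), Pow(3205, Rational(1, 2)))) ≈ 148.87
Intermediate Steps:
Function('Z')(j) = Mul(Add(-1, j), Add(3, j)) (Function('Z')(j) = Mul(Add(j, 3), Add(j, -1)) = Mul(Add(3, j), Add(-1, j)) = Mul(Add(-1, j), Add(3, j)))
Function('z')(u, b) = Add(-2, Mul(Rational(1, 3), Pow(Add(Pow(b, 2), Pow(u, 2)), Rational(1, 2)))) (Function('z')(u, b) = Add(-2, Mul(Rational(1, 3), Pow(Add(Pow(u, 2), Pow(b, 2)), Rational(1, 2)))) = Add(-2, Mul(Rational(1, 3), Pow(Add(Pow(b, 2), Pow(u, 2)), Rational(1, 2)))))
Add(Function('z')(54, Add(8, 9)), Mul(Add(3, 8), Function('Z')(-5))) = Add(Add(-2, Mul(Rational(1, 3), Pow(Add(Pow(Add(8, 9), 2), Pow(54, 2)), Rational(1, 2)))), Mul(Add(3, 8), Add(-3, Pow(-5, 2), Mul(2, -5)))) = Add(Add(-2, Mul(Rational(1, 3), Pow(Add(Pow(17, 2), 2916), Rational(1, 2)))), Mul(11, Add(-3, 25, -10))) = Add(Add(-2, Mul(Rational(1, 3), Pow(Add(289, 2916), Rational(1, 2)))), Mul(11, 12)) = Add(Add(-2, Mul(Rational(1, 3), Pow(3205, Rational(1, 2)))), 132) = Add(130, Mul(Rational(1, 3), Pow(3205, Rational(1, 2))))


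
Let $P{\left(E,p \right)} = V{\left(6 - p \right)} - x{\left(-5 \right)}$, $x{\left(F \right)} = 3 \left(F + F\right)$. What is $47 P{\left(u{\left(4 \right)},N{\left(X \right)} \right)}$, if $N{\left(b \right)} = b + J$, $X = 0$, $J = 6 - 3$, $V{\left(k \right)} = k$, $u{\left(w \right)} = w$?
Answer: $1551$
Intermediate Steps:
$x{\left(F \right)} = 6 F$ ($x{\left(F \right)} = 3 \cdot 2 F = 6 F$)
$J = 3$
$N{\left(b \right)} = 3 + b$ ($N{\left(b \right)} = b + 3 = 3 + b$)
$P{\left(E,p \right)} = 36 - p$ ($P{\left(E,p \right)} = \left(6 - p\right) - 6 \left(-5\right) = \left(6 - p\right) - -30 = \left(6 - p\right) + 30 = 36 - p$)
$47 P{\left(u{\left(4 \right)},N{\left(X \right)} \right)} = 47 \left(36 - \left(3 + 0\right)\right) = 47 \left(36 - 3\right) = 47 \cdot 33 = 1551$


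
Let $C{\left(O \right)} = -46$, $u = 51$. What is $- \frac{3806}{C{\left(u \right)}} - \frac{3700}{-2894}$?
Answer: $\frac{2796191}{33281} \approx 84.018$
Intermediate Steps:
$- \frac{3806}{C{\left(u \right)}} - \frac{3700}{-2894} = - \frac{3806}{-46} - \frac{3700}{-2894} = \left(-3806\right) \left(- \frac{1}{46}\right) - - \frac{1850}{1447} = \frac{1903}{23} + \frac{1850}{1447} = \frac{2796191}{33281}$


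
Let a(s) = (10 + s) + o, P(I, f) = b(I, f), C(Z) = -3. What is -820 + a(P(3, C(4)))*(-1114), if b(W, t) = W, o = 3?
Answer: -18644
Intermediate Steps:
P(I, f) = I
a(s) = 13 + s (a(s) = (10 + s) + 3 = 13 + s)
-820 + a(P(3, C(4)))*(-1114) = -820 + (13 + 3)*(-1114) = -820 + 16*(-1114) = -820 - 17824 = -18644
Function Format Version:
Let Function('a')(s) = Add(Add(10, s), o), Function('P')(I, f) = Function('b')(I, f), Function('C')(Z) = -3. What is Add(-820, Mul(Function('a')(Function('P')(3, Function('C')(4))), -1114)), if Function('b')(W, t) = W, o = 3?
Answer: -18644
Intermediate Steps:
Function('P')(I, f) = I
Function('a')(s) = Add(13, s) (Function('a')(s) = Add(Add(10, s), 3) = Add(13, s))
Add(-820, Mul(Function('a')(Function('P')(3, Function('C')(4))), -1114)) = Add(-820, Mul(Add(13, 3), -1114)) = Add(-820, Mul(16, -1114)) = Add(-820, -17824) = -18644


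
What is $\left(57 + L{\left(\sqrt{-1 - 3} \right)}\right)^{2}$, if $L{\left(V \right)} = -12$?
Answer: $2025$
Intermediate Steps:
$\left(57 + L{\left(\sqrt{-1 - 3} \right)}\right)^{2} = \left(57 - 12\right)^{2} = 45^{2} = 2025$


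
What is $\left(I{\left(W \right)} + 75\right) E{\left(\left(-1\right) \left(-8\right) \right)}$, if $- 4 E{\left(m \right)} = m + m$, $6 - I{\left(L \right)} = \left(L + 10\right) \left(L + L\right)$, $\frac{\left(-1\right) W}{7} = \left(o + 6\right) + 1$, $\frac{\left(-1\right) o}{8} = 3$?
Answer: $122484$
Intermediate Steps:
$o = -24$ ($o = \left(-8\right) 3 = -24$)
$W = 119$ ($W = - 7 \left(\left(-24 + 6\right) + 1\right) = - 7 \left(-18 + 1\right) = \left(-7\right) \left(-17\right) = 119$)
$I{\left(L \right)} = 6 - 2 L \left(10 + L\right)$ ($I{\left(L \right)} = 6 - \left(L + 10\right) \left(L + L\right) = 6 - \left(10 + L\right) 2 L = 6 - 2 L \left(10 + L\right)$)
$E{\left(m \right)} = - \frac{m}{2}$ ($E{\left(m \right)} = - \frac{m + m}{4} = - \frac{2 m}{4} = - \frac{m}{2}$)
$\left(I{\left(W \right)} + 75\right) E{\left(\left(-1\right) \left(-8\right) \right)} = \left(\left(6 - 2380 - 2 \cdot 119^{2}\right) + 75\right) \left(- \frac{\left(-1\right) \left(-8\right)}{2}\right) = \left(\left(6 - 2380 - 28322\right) + 75\right) \left(\left(- \frac{1}{2}\right) 8\right) = \left(\left(6 - 2380 - 28322\right) + 75\right) \left(-4\right) = \left(-30696 + 75\right) \left(-4\right) = \left(-30621\right) \left(-4\right) = 122484$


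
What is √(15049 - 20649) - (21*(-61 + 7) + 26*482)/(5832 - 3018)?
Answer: -5699/1407 + 20*I*√14 ≈ -4.0505 + 74.833*I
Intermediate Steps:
√(15049 - 20649) - (21*(-61 + 7) + 26*482)/(5832 - 3018) = √(-5600) - (21*(-54) + 12532)/2814 = 20*I*√14 - (-1134 + 12532)/2814 = 20*I*√14 - 11398/2814 = 20*I*√14 - 1*5699/1407 = 20*I*√14 - 5699/1407 = -5699/1407 + 20*I*√14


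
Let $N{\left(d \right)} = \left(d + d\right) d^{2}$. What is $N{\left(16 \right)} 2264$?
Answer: $18546688$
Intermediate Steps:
$N{\left(d \right)} = 2 d^{3}$ ($N{\left(d \right)} = 2 d d^{2} = 2 d^{3}$)
$N{\left(16 \right)} 2264 = 2 \cdot 16^{3} \cdot 2264 = 2 \cdot 4096 \cdot 2264 = 8192 \cdot 2264 = 18546688$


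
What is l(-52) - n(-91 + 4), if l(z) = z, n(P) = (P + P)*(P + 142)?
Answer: 9518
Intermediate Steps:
n(P) = 2*P*(142 + P) (n(P) = (2*P)*(142 + P) = 2*P*(142 + P))
l(-52) - n(-91 + 4) = -52 - 2*(-91 + 4)*(142 + (-91 + 4)) = -52 - 2*(-87)*(142 - 87) = -52 - 2*(-87)*55 = -52 - 1*(-9570) = -52 + 9570 = 9518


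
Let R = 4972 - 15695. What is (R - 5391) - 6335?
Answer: -22449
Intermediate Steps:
R = -10723
(R - 5391) - 6335 = (-10723 - 5391) - 6335 = -16114 - 6335 = -22449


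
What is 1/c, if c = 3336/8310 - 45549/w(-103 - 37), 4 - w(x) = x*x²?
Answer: 1266815180/487526953 ≈ 2.5984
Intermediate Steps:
w(x) = 4 - x³ (w(x) = 4 - x*x² = 4 - x³)
c = 487526953/1266815180 (c = 3336/8310 - 45549/(4 - (-103 - 37)³) = 3336*(1/8310) - 45549/(4 - 1*(-140)³) = 556/1385 - 45549/(4 - 1*(-2744000)) = 556/1385 - 45549/(4 + 2744000) = 556/1385 - 45549/2744004 = 556/1385 - 45549*1/2744004 = 556/1385 - 15183/914668 = 487526953/1266815180 ≈ 0.38484)
1/c = 1/(487526953/1266815180) = 1266815180/487526953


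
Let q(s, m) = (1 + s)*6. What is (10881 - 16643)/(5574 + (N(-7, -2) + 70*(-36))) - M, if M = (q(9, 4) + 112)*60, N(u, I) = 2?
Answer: -15771841/1528 ≈ -10322.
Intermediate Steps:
q(s, m) = 6 + 6*s
M = 10320 (M = ((6 + 6*9) + 112)*60 = ((6 + 54) + 112)*60 = (60 + 112)*60 = 172*60 = 10320)
(10881 - 16643)/(5574 + (N(-7, -2) + 70*(-36))) - M = (10881 - 16643)/(5574 + (2 + 70*(-36))) - 1*10320 = -5762/(5574 + (2 - 2520)) - 10320 = -5762/(5574 - 2518) - 10320 = -5762/3056 - 10320 = -5762*1/3056 - 10320 = -2881/1528 - 10320 = -15771841/1528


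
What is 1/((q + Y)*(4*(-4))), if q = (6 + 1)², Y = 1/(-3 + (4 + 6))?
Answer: -7/5504 ≈ -0.0012718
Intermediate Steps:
Y = ⅐ (Y = 1/(-3 + 10) = 1/7 = ⅐ ≈ 0.14286)
q = 49 (q = 7² = 49)
1/((q + Y)*(4*(-4))) = 1/((49 + ⅐)*(4*(-4))) = 1/((344/7)*(-16)) = 1/(-5504/7) = -7/5504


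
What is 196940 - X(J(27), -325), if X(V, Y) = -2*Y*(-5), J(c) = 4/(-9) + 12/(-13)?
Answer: 200190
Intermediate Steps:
J(c) = -160/117 (J(c) = 4*(-1/9) + 12*(-1/13) = -4/9 - 12/13 = -160/117)
X(V, Y) = 10*Y
196940 - X(J(27), -325) = 196940 - 10*(-325) = 196940 - 1*(-3250) = 196940 + 3250 = 200190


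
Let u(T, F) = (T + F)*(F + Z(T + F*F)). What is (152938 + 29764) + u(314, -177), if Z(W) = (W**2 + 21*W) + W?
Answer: 137270814968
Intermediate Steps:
Z(W) = W**2 + 22*W
u(T, F) = (F + T)*(F + (T + F**2)*(22 + T + F**2)) (u(T, F) = (T + F)*(F + (T + F*F)*(22 + (T + F*F))) = (F + T)*(F + (T + F**2)*(22 + (T + F**2))) = (F + T)*(F + (T + F**2)*(22 + T + F**2)))
(152938 + 29764) + u(314, -177) = (152938 + 29764) + ((-177)**2 - 177*314 - 177*(314 + (-177)**2)*(22 + 314 + (-177)**2) + 314*(314 + (-177)**2)*(22 + 314 + (-177)**2)) = 182702 + (31329 - 55578 - 177*(314 + 31329)*(22 + 314 + 31329) + 314*(314 + 31329)*(22 + 314 + 31329)) = 182702 + (31329 - 55578 - 177*31643*31665 + 314*31643*31665) = 182702 + (31329 - 55578 - 177349680315 + 314620336830) = 182702 + 137270632266 = 137270814968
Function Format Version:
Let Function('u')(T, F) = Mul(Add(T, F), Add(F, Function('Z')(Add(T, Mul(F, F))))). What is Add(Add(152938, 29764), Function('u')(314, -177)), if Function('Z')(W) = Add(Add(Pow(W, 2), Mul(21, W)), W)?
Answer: 137270814968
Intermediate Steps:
Function('Z')(W) = Add(Pow(W, 2), Mul(22, W))
Function('u')(T, F) = Mul(Add(F, T), Add(F, Mul(Add(T, Pow(F, 2)), Add(22, T, Pow(F, 2))))) (Function('u')(T, F) = Mul(Add(T, F), Add(F, Mul(Add(T, Mul(F, F)), Add(22, Add(T, Mul(F, F)))))) = Mul(Add(F, T), Add(F, Mul(Add(T, Pow(F, 2)), Add(22, Add(T, Pow(F, 2)))))) = Mul(Add(F, T), Add(F, Mul(Add(T, Pow(F, 2)), Add(22, T, Pow(F, 2))))))
Add(Add(152938, 29764), Function('u')(314, -177)) = Add(Add(152938, 29764), Add(Pow(-177, 2), Mul(-177, 314), Mul(-177, Add(314, Pow(-177, 2)), Add(22, 314, Pow(-177, 2))), Mul(314, Add(314, Pow(-177, 2)), Add(22, 314, Pow(-177, 2))))) = Add(182702, Add(31329, -55578, Mul(-177, Add(314, 31329), Add(22, 314, 31329)), Mul(314, Add(314, 31329), Add(22, 314, 31329)))) = Add(182702, Add(31329, -55578, Mul(-177, 31643, 31665), Mul(314, 31643, 31665))) = Add(182702, Add(31329, -55578, -177349680315, 314620336830)) = Add(182702, 137270632266) = 137270814968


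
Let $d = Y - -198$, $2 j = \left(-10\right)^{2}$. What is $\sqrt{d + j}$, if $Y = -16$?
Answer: $2 \sqrt{58} \approx 15.232$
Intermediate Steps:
$j = 50$ ($j = \frac{\left(-10\right)^{2}}{2} = \frac{1}{2} \cdot 100 = 50$)
$d = 182$ ($d = -16 - -198 = -16 + 198 = 182$)
$\sqrt{d + j} = \sqrt{182 + 50} = \sqrt{232} = 2 \sqrt{58}$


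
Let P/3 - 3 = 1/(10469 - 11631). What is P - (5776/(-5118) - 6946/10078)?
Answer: 162052469773/14983758762 ≈ 10.815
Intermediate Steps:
P = 10455/1162 (P = 9 + 3/(10469 - 11631) = 9 + 3/(-1162) = 9 + 3*(-1/1162) = 9 - 3/1162 = 10455/1162 ≈ 8.9974)
P - (5776/(-5118) - 6946/10078) = 10455/1162 - (5776/(-5118) - 6946/10078) = 10455/1162 - (5776*(-1/5118) - 6946*1/10078) = 10455/1162 - (-2888/2559 - 3473/5039) = 10455/1162 - 1*(-23440039/12894801) = 10455/1162 + 23440039/12894801 = 162052469773/14983758762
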